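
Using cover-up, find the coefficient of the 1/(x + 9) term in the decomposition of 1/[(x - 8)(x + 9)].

Cover (x + 9), set x=-9: 1/((x - 8) at x=-9) = 1/(-17) = -1/17


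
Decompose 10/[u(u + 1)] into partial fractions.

10/u(u + 1) = A/u + B/(u + 1). A = 10/(0 + 1) = 10, B = 10/(-1 - 0) = -10
Result: 10/u - 10/(u + 1)


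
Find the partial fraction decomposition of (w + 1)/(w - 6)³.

(w + 1) = A(w - 6)² + B(w - 6) + C. At w = 6: C = 1·6 + 1 = 7. Coefficients: A = 0, B = 1
Result: 1/(w - 6)² + 7/(w - 6)³


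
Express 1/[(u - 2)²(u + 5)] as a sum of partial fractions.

Cover-up at u=-5: γ = 1/(-5 - 2)² = 1/49. Cover-up at u=2: β = 1/(2 + 5) = 1/7. Comparing u² coeff: α = -γ = -1/49
Result: (-1/49)/(u - 2) + (1/7)/(u - 2)² + (1/49)/(u + 5)


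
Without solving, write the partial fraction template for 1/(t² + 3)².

Repeated quadratic factor: (αt + β)/(t² + 3) + (γt + δ)/(t² + 3)²


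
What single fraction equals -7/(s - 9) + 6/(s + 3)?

Common denominator (s - 9)(s + 3). Numerator: -7(s + 3) + 6(s - 9) = (-7s - 21) + (6s - 54) = -s - 75
Result: (-s - 75)/[(s - 9)(s + 3)]


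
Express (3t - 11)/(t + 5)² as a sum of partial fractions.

(3t - 11) = P(t + 5) + Q. At t = -5: Q = 3·(-5) - 11 = -26. Coeff of t: P = 3
Result: 3/(t + 5) - 26/(t + 5)²


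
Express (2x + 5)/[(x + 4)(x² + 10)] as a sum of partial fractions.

At x=-4: α = (2·(-4) + 5)/((-4)² + 10) = -3/26. β = -α = 3/26, γ = 2 - (-4)·α = 20/13
Result: (-3/26)/(x + 4) + ((3/26)x + 20/13)/(x² + 10)


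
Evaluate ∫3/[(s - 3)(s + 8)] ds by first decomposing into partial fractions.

Decompose: 3/[(s - 3)(s + 8)] = (3/11)/(s - 3) - (3/11)/(s + 8). Integrate each term: (3/11) ln|(s - 3)| - (3/11) ln|(s + 8)| + C


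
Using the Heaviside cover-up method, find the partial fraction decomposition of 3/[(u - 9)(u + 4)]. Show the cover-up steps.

Cover (u - 9): set u=9, get P = 3/(9 + 4) = 3/13. Cover (u + 4): set u=-4, get Q = 3/(-4 - 9) = -3/13.
Result: (3/13)/(u - 9) - (3/13)/(u + 4)


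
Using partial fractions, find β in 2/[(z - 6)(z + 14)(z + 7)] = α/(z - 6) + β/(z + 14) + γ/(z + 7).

Cover-up at z = -14: β = 2/[(-14 - 6)(-14 + 7)] = 2/[(-20)(-7)] = 2/140 = 1/70


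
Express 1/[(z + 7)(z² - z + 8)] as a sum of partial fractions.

Cover-up at z = -7: α = 1/((-7)² - 1·(-7) + 8) = 1/64. Then β = -α = -1/64, γ = -α·(-1 - 7) = 1/8
Result: (1/64)/(z + 7) - ((1/64)z - 1/8)/(z² - z + 8)


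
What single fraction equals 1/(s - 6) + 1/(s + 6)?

Common denominator (s - 6)(s + 6). Numerator: 1(s + 6) + 1(s - 6) = (s + 6) + (s - 6) = 2s
Result: (2s)/[(s - 6)(s + 6)]


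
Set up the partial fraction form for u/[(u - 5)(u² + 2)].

Linear + irreducible quadratic: α/(u - 5) + (βu + γ)/(u² + 2)


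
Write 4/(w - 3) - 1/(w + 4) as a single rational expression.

Common denominator (w - 3)(w + 4). Numerator: 4(w + 4) - 1(w - 3) = (4w + 16) - (w - 3) = 3w + 19
Result: (3w + 19)/[(w - 3)(w + 4)]


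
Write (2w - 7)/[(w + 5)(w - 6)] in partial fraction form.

At w=-5: α = (2·(-5) - 7)/(-5 - 6) = 17/11. At w=6: β = (2·6 - 7)/(6 + 5) = 5/11
Result: (17/11)/(w + 5) + (5/11)/(w - 6)


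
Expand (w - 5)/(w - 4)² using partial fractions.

(w - 5) = A(w - 4) + B. At w = 4: B = 1·4 - 5 = -1. Coeff of w: A = 1
Result: 1/(w - 4) - 1/(w - 4)²


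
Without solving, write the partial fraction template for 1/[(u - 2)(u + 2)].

Distinct linear factors: P/(u - 2) + Q/(u + 2)


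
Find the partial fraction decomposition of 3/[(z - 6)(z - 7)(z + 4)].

Using cover-up method: A = -3/10, B = 3/11, C = 3/110
Result: (-3/10)/(z - 6) + (3/11)/(z - 7) + (3/110)/(z + 4)


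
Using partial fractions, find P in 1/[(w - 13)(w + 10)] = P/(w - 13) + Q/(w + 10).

Cover-up at w = 13: P = 1/(13 + 10) = 1/23


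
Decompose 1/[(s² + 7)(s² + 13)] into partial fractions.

Coefficient matching gives α = γ = 0, β = 1/(13-7) = 1/6, δ = -β = -1/6
Result: (1/6)/(s² + 7) - (1/6)/(s² + 13)


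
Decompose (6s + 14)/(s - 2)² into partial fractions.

(6s + 14) = P(s - 2) + Q. At s = 2: Q = 6·2 + 14 = 26. Coeff of s: P = 6
Result: 6/(s - 2) + 26/(s - 2)²


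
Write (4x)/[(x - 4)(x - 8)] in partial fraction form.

At x=4: A = (4·4 + 0)/(4 - 8) = -4. At x=8: B = (4·8 + 0)/(8 - 4) = 8
Result: -4/(x - 4) + 8/(x - 8)


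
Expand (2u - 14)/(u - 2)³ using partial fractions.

(2u - 14) = α(u - 2)² + β(u - 2) + γ. At u = 2: γ = 2·2 - 14 = -10. Coefficients: α = 0, β = 2
Result: 2/(u - 2)² - 10/(u - 2)³


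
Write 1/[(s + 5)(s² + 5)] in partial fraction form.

Cover-up at s = -5: A = 1/((-5)² + 5) = 1/30. Then B = -A = -1/30, C = -A·(0 - 5) = 1/6
Result: (1/30)/(s + 5) - ((1/30)s - 1/6)/(s² + 5)


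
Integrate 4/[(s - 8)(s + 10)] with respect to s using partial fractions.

Decompose: 4/[(s - 8)(s + 10)] = (2/9)/(s - 8) - (2/9)/(s + 10). Integrate each term: (2/9) ln|(s - 8)| - (2/9) ln|(s + 10)| + C


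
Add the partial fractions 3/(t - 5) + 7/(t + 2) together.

Common denominator (t - 5)(t + 2). Numerator: 3(t + 2) + 7(t - 5) = (3t + 6) + (7t - 35) = 10t - 29
Result: (10t - 29)/[(t - 5)(t + 2)]


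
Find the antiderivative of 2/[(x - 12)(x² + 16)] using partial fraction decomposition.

Cover-up at x=12: α = 2/(12²+16) = 1/80. Coeff matching: β = -1/80, γ = -3/20. Decomposition: (1/80)/(x - 12) - ((1/80)x + 3/20)/(x² + 16). Integrate: linear → ln, quadratic → (1/2)ln + arctan: (1/80) ln|(x - 12)| - (1/160) ln(x² + 16) - (3/80) arctan(x/4) + C


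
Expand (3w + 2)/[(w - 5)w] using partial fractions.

At w=5: P = (3·5 + 2)/(5 - 0) = 17/5. At w=0: Q = (3·0 + 2)/(0 - 5) = -2/5
Result: (17/5)/(w - 5) - (2/5)/w


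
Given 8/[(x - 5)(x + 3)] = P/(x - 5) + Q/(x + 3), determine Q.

Cover-up at x = -3: Q = 8/(-3 - 5) = -8/8 = -1


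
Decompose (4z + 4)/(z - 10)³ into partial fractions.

(4z + 4) = A(z - 10)² + B(z - 10) + C. At z = 10: C = 4·10 + 4 = 44. Coefficients: A = 0, B = 4
Result: 4/(z - 10)² + 44/(z - 10)³


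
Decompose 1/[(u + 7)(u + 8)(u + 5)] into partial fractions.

Using cover-up method: A = -1/2, B = 1/3, C = 1/6
Result: (-1/2)/(u + 7) + (1/3)/(u + 8) + (1/6)/(u + 5)


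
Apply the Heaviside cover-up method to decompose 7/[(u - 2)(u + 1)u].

Cover (u - 2), u=2: α = 7/[(2 + 1)(2 - 0)] = 7/6. Cover (u + 1), u=-1: β = 7/[(-1 - 2)(-1 - 0)] = 7/3. Cover u, u=0: γ = 7/[(0 - 2)(0 + 1)] = -7/2.
Result: (7/6)/(u - 2) + (7/3)/(u + 1) - (7/2)/u


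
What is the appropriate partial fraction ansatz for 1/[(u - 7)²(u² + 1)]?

Repeated linear + quadratic: A/(u - 7) + B/(u - 7)² + (Cu + D)/(u² + 1)


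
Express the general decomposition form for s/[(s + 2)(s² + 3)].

Linear + irreducible quadratic: P/(s + 2) + (Qs + R)/(s² + 3)


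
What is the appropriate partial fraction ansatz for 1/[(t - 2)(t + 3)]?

Distinct linear factors: A/(t - 2) + B/(t + 3)


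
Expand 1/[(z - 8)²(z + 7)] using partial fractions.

Cover-up at z=-7: C = 1/(-7 - 8)² = 1/225. Cover-up at z=8: B = 1/(8 + 7) = 1/15. Comparing z² coeff: A = -C = -1/225
Result: (-1/225)/(z - 8) + (1/15)/(z - 8)² + (1/225)/(z + 7)


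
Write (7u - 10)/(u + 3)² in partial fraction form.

(7u - 10) = A(u + 3) + B. At u = -3: B = 7·(-3) - 10 = -31. Coeff of u: A = 7
Result: 7/(u + 3) - 31/(u + 3)²


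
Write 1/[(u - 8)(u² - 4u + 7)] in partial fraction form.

Cover-up at u = 8: A = 1/(8² - 4·8 + 7) = 1/39. Then B = -A = -1/39, C = -A·(-4 + 8) = -4/39
Result: (1/39)/(u - 8) - ((1/39)u + 4/39)/(u² - 4u + 7)


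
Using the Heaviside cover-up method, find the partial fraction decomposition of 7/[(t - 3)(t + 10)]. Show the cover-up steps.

Cover (t - 3): set t=3, get α = 7/(3 + 10) = 7/13. Cover (t + 10): set t=-10, get β = 7/(-10 - 3) = -7/13.
Result: (7/13)/(t - 3) - (7/13)/(t + 10)


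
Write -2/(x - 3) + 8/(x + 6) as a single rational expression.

Common denominator (x - 3)(x + 6). Numerator: -2(x + 6) + 8(x - 3) = (-2x - 12) + (8x - 24) = 6x - 36
Result: (6x - 36)/[(x - 3)(x + 6)]


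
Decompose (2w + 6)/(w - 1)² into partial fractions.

(2w + 6) = α(w - 1) + β. At w = 1: β = 2·1 + 6 = 8. Coeff of w: α = 2
Result: 2/(w - 1) + 8/(w - 1)²


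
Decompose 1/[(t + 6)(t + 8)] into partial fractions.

1/(t + 6)(t + 8) = α/(t + 6) + β/(t + 8). α = 1/(-6 + 8) = 1/2, β = 1/(-8 + 6) = -1/2
Result: (1/2)/(t + 6) - (1/2)/(t + 8)


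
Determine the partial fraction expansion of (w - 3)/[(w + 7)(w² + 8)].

At w=-7: P = (1·(-7) - 3)/((-7)² + 8) = -10/57. Q = -P = 10/57, R = 1 - (-7)·P = -13/57
Result: (-10/57)/(w + 7) + ((10/57)w - 13/57)/(w² + 8)


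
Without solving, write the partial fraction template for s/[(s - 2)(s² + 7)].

Linear + irreducible quadratic: P/(s - 2) + (Qs + R)/(s² + 7)


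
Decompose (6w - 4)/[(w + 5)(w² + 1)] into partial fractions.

At w=-5: α = (6·(-5) - 4)/((-5)² + 1) = -17/13. β = -α = 17/13, γ = 6 - (-5)·α = -7/13
Result: (-17/13)/(w + 5) + ((17/13)w - 7/13)/(w² + 1)


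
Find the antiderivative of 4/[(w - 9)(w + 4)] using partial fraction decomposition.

Decompose: 4/[(w - 9)(w + 4)] = (4/13)/(w - 9) - (4/13)/(w + 4). Integrate each term: (4/13) ln|(w - 9)| - (4/13) ln|(w + 4)| + C


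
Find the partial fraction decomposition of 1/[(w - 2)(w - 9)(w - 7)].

Using cover-up method: P = 1/35, Q = 1/14, R = -1/10
Result: (1/35)/(w - 2) + (1/14)/(w - 9) - (1/10)/(w - 7)


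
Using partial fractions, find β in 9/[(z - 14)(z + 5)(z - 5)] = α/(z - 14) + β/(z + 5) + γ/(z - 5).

Cover-up at z = -5: β = 9/[(-5 - 14)(-5 - 5)] = 9/[(-19)(-10)] = 9/190


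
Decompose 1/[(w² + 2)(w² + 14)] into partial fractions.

Coefficient matching gives α = γ = 0, β = 1/(14-2) = 1/12, δ = -β = -1/12
Result: (1/12)/(w² + 2) - (1/12)/(w² + 14)


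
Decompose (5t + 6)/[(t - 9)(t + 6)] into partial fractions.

At t=9: α = (5·9 + 6)/(9 + 6) = 17/5. At t=-6: β = (5·(-6) + 6)/(-6 - 9) = 8/5
Result: (17/5)/(t - 9) + (8/5)/(t + 6)


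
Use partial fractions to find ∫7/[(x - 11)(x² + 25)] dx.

Cover-up at x=11: α = 7/(11²+25) = 7/146. Coeff matching: β = -7/146, γ = -77/146. Decomposition: (7/146)/(x - 11) - ((7/146)x + 77/146)/(x² + 25). Integrate: linear → ln, quadratic → (1/2)ln + arctan: (7/146) ln|(x - 11)| - (7/292) ln(x² + 25) - (77/730) arctan(x/5) + C


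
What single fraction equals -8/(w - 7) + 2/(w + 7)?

Common denominator (w - 7)(w + 7). Numerator: -8(w + 7) + 2(w - 7) = (-8w - 56) + (2w - 14) = -6w - 70
Result: (-6w - 70)/[(w - 7)(w + 7)]


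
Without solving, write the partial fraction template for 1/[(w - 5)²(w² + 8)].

Repeated linear + quadratic: P/(w - 5) + Q/(w - 5)² + (Rw + S)/(w² + 8)


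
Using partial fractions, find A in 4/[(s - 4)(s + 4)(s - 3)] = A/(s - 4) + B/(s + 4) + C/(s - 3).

Cover-up at s = 4: A = 4/[(4 + 4)(4 - 3)] = 4/[(8)(1)] = 4/8 = 1/2


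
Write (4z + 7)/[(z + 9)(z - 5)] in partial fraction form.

At z=-9: A = (4·(-9) + 7)/(-9 - 5) = 29/14. At z=5: B = (4·5 + 7)/(5 + 9) = 27/14
Result: (29/14)/(z + 9) + (27/14)/(z - 5)


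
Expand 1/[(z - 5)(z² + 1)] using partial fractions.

Cover-up at z = 5: A = 1/(5² + 1) = 1/26. Then B = -A = -1/26, C = -A·(0 + 5) = -5/26
Result: (1/26)/(z - 5) - ((1/26)z + 5/26)/(z² + 1)


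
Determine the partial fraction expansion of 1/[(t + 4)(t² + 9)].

Cover-up at t = -4: α = 1/((-4)² + 9) = 1/25. Then β = -α = -1/25, γ = -α·(0 - 4) = 4/25
Result: (1/25)/(t + 4) - ((1/25)t - 4/25)/(t² + 9)


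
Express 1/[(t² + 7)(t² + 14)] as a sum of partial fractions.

Coefficient matching gives A = C = 0, B = 1/(14-7) = 1/7, D = -B = -1/7
Result: (1/7)/(t² + 7) - (1/7)/(t² + 14)


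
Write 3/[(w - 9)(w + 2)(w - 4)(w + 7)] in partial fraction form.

Using Heaviside cover-up: (3/880)/(w - 9) + (1/110)/(w + 2) - (1/110)/(w - 4) - (3/880)/(w + 7)


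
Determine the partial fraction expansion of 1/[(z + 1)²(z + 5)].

Cover-up at z=-5: C = 1/(-5 + 1)² = 1/16. Cover-up at z=-1: B = 1/(-1 + 5) = 1/4. Comparing z² coeff: A = -C = -1/16
Result: (-1/16)/(z + 1) + (1/4)/(z + 1)² + (1/16)/(z + 5)


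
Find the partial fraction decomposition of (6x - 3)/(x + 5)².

(6x - 3) = α(x + 5) + β. At x = -5: β = 6·(-5) - 3 = -33. Coeff of x: α = 6
Result: 6/(x + 5) - 33/(x + 5)²


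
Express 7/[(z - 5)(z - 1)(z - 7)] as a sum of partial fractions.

Using cover-up method: P = -7/8, Q = 7/24, R = 7/12
Result: (-7/8)/(z - 5) + (7/24)/(z - 1) + (7/12)/(z - 7)


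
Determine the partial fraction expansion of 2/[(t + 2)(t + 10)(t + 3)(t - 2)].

Using Heaviside cover-up: (-1/16)/(t + 2) - (1/336)/(t + 10) + (2/35)/(t + 3) + (1/120)/(t - 2)


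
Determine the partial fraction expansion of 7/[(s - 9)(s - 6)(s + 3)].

Using cover-up method: P = 7/36, Q = -7/27, R = 7/108
Result: (7/36)/(s - 9) - (7/27)/(s - 6) + (7/108)/(s + 3)


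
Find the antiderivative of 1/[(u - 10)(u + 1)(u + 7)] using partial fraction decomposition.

Cover-up: P = 1/187, Q = -1/66, R = 1/102. Decomposition: (1/187)/(u - 10) - (1/66)/(u + 1) + (1/102)/(u + 7). Integrate each term: (1/187) ln|(u - 10)| - (1/66) ln|(u + 1)| + (1/102) ln|(u + 7)| + C


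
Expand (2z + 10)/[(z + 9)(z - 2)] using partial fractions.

At z=-9: α = (2·(-9) + 10)/(-9 - 2) = 8/11. At z=2: β = (2·2 + 10)/(2 + 9) = 14/11
Result: (8/11)/(z + 9) + (14/11)/(z - 2)


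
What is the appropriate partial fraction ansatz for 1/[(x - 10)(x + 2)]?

Distinct linear factors: α/(x - 10) + β/(x + 2)


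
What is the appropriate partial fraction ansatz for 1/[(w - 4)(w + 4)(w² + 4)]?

Two linear + quadratic: α/(w - 4) + β/(w + 4) + (γw + δ)/(w² + 4)


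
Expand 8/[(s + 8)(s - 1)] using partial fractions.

8/(s + 8)(s - 1) = α/(s + 8) + β/(s - 1). α = 8/(-8 - 1) = -8/9, β = 8/(1 + 8) = 8/9
Result: (-8/9)/(s + 8) + (8/9)/(s - 1)


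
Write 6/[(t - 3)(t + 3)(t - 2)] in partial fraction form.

Using cover-up method: P = 1, Q = 1/5, R = -6/5
Result: 1/(t - 3) + (1/5)/(t + 3) - (6/5)/(t - 2)


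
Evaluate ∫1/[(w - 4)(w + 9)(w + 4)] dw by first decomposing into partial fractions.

Cover-up: A = 1/104, B = 1/65, C = -1/40. Decomposition: (1/104)/(w - 4) + (1/65)/(w + 9) - (1/40)/(w + 4). Integrate each term: (1/104) ln|(w - 4)| + (1/65) ln|(w + 9)| - (1/40) ln|(w + 4)| + C


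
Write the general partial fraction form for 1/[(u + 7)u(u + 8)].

Three distinct linear factors: P/(u + 7) + Q/u + R/(u + 8)


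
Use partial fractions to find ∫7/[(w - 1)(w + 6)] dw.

Decompose: 7/[(w - 1)(w + 6)] = 1/(w - 1) - 1/(w + 6). Integrate each term: ln|(w - 1)| - ln|(w + 6)| + C


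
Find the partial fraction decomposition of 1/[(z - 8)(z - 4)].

1/(z - 8)(z - 4) = α/(z - 8) + β/(z - 4). α = 1/(8 - 4) = 1/4, β = 1/(4 - 8) = -1/4
Result: (1/4)/(z - 8) - (1/4)/(z - 4)


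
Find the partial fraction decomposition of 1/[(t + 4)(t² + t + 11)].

Cover-up at t = -4: P = 1/((-4)² + 1·(-4) + 11) = 1/23. Then Q = -P = -1/23, R = -P·(1 - 4) = 3/23
Result: (1/23)/(t + 4) - ((1/23)t - 3/23)/(t² + t + 11)


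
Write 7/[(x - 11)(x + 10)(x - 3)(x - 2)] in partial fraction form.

Using Heaviside cover-up: (1/216)/(x - 11) - (1/468)/(x + 10) - (7/104)/(x - 3) + (7/108)/(x - 2)


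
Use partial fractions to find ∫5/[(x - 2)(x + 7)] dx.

Decompose: 5/[(x - 2)(x + 7)] = (5/9)/(x - 2) - (5/9)/(x + 7). Integrate each term: (5/9) ln|(x - 2)| - (5/9) ln|(x + 7)| + C


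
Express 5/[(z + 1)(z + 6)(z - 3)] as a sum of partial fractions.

Using cover-up method: α = -1/4, β = 1/9, γ = 5/36
Result: (-1/4)/(z + 1) + (1/9)/(z + 6) + (5/36)/(z - 3)


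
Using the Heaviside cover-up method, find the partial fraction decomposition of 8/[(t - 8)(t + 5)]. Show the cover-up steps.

Cover (t - 8): set t=8, get A = 8/(8 + 5) = 8/13. Cover (t + 5): set t=-5, get B = 8/(-5 - 8) = -8/13.
Result: (8/13)/(t - 8) - (8/13)/(t + 5)


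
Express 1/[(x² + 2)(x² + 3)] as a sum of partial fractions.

Coefficient matching gives A = C = 0, B = 1/(3-2) = 1, D = -B = -1
Result: 1/(x² + 2) - 1/(x² + 3)


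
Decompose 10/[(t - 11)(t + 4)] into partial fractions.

10/(t - 11)(t + 4) = α/(t - 11) + β/(t + 4). α = 10/(11 + 4) = 2/3, β = 10/(-4 - 11) = -2/3
Result: (2/3)/(t - 11) - (2/3)/(t + 4)


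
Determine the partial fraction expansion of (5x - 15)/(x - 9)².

(5x - 15) = A(x - 9) + B. At x = 9: B = 5·9 - 15 = 30. Coeff of x: A = 5
Result: 5/(x - 9) + 30/(x - 9)²


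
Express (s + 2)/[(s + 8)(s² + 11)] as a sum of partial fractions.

At s=-8: α = (1·(-8) + 2)/((-8)² + 11) = -2/25. β = -α = 2/25, γ = 1 - (-8)·α = 9/25
Result: (-2/25)/(s + 8) + ((2/25)s + 9/25)/(s² + 11)


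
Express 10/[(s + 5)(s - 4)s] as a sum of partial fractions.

Using cover-up method: A = 2/9, B = 5/18, C = -1/2
Result: (2/9)/(s + 5) + (5/18)/(s - 4) - (1/2)/s


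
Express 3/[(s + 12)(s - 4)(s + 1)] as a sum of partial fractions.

Using cover-up method: A = 3/176, B = 3/80, C = -3/55
Result: (3/176)/(s + 12) + (3/80)/(s - 4) - (3/55)/(s + 1)


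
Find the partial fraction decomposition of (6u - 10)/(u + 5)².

(6u - 10) = A(u + 5) + B. At u = -5: B = 6·(-5) - 10 = -40. Coeff of u: A = 6
Result: 6/(u + 5) - 40/(u + 5)²


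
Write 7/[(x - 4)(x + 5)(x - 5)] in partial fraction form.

Using cover-up method: α = -7/9, β = 7/90, γ = 7/10
Result: (-7/9)/(x - 4) + (7/90)/(x + 5) + (7/10)/(x - 5)


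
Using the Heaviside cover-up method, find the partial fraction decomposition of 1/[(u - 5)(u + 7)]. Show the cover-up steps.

Cover (u - 5): set u=5, get A = 1/(5 + 7) = 1/12. Cover (u + 7): set u=-7, get B = 1/(-7 - 5) = -1/12.
Result: (1/12)/(u - 5) - (1/12)/(u + 7)


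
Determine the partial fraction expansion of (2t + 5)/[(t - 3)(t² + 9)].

At t=3: α = (2·3 + 5)/(3² + 9) = 11/18. β = -α = -11/18, γ = 2 - 3·α = 1/6
Result: (11/18)/(t - 3) - ((11/18)t - 1/6)/(t² + 9)


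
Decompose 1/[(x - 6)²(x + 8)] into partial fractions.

Cover-up at x=-8: γ = 1/(-8 - 6)² = 1/196. Cover-up at x=6: β = 1/(6 + 8) = 1/14. Comparing x² coeff: α = -γ = -1/196
Result: (-1/196)/(x - 6) + (1/14)/(x - 6)² + (1/196)/(x + 8)


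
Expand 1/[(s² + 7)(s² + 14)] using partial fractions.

Coefficient matching gives P = R = 0, Q = 1/(14-7) = 1/7, S = -Q = -1/7
Result: (1/7)/(s² + 7) - (1/7)/(s² + 14)


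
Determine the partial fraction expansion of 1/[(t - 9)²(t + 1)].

Cover-up at t=-1: R = 1/(-1 - 9)² = 1/100. Cover-up at t=9: Q = 1/(9 + 1) = 1/10. Comparing t² coeff: P = -R = -1/100
Result: (-1/100)/(t - 9) + (1/10)/(t - 9)² + (1/100)/(t + 1)


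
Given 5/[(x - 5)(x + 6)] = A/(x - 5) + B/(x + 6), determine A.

Cover-up at x = 5: A = 5/(5 + 6) = 5/11


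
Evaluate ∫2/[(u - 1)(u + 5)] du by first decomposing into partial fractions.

Decompose: 2/[(u - 1)(u + 5)] = (1/3)/(u - 1) - (1/3)/(u + 5). Integrate each term: (1/3) ln|(u - 1)| - (1/3) ln|(u + 5)| + C


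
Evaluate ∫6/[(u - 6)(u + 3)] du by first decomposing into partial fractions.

Decompose: 6/[(u - 6)(u + 3)] = (2/3)/(u - 6) - (2/3)/(u + 3). Integrate each term: (2/3) ln|(u - 6)| - (2/3) ln|(u + 3)| + C


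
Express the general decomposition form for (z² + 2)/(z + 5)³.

Repeated linear factor (power 3): P/(z + 5) + Q/(z + 5)² + R/(z + 5)³


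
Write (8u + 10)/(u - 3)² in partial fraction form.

(8u + 10) = α(u - 3) + β. At u = 3: β = 8·3 + 10 = 34. Coeff of u: α = 8
Result: 8/(u - 3) + 34/(u - 3)²


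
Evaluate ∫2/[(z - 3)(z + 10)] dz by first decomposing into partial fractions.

Decompose: 2/[(z - 3)(z + 10)] = (2/13)/(z - 3) - (2/13)/(z + 10). Integrate each term: (2/13) ln|(z - 3)| - (2/13) ln|(z + 10)| + C


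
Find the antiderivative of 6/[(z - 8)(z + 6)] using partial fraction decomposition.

Decompose: 6/[(z - 8)(z + 6)] = (3/7)/(z - 8) - (3/7)/(z + 6). Integrate each term: (3/7) ln|(z - 8)| - (3/7) ln|(z + 6)| + C


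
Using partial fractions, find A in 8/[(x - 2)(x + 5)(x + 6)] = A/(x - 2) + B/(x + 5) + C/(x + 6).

Cover-up at x = 2: A = 8/[(2 + 5)(2 + 6)] = 8/[(7)(8)] = 8/56 = 1/7


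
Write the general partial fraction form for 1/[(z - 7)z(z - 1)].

Three distinct linear factors: A/(z - 7) + B/z + C/(z - 1)


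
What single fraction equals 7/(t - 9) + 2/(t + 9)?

Common denominator (t - 9)(t + 9). Numerator: 7(t + 9) + 2(t - 9) = (7t + 63) + (2t - 18) = 9t + 45
Result: (9t + 45)/[(t - 9)(t + 9)]


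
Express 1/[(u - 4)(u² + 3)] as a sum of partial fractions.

Cover-up at u = 4: P = 1/(4² + 3) = 1/19. Then Q = -P = -1/19, R = -P·(0 + 4) = -4/19
Result: (1/19)/(u - 4) - ((1/19)u + 4/19)/(u² + 3)


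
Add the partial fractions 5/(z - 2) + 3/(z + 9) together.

Common denominator (z - 2)(z + 9). Numerator: 5(z + 9) + 3(z - 2) = (5z + 45) + (3z - 6) = 8z + 39
Result: (8z + 39)/[(z - 2)(z + 9)]


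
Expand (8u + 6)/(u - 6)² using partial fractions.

(8u + 6) = α(u - 6) + β. At u = 6: β = 8·6 + 6 = 54. Coeff of u: α = 8
Result: 8/(u - 6) + 54/(u - 6)²


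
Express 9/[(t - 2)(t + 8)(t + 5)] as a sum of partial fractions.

Using cover-up method: P = 9/70, Q = 3/10, R = -3/7
Result: (9/70)/(t - 2) + (3/10)/(t + 8) - (3/7)/(t + 5)


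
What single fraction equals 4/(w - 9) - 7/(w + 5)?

Common denominator (w - 9)(w + 5). Numerator: 4(w + 5) - 7(w - 9) = (4w + 20) - (7w - 63) = -3w + 83
Result: (-3w + 83)/[(w - 9)(w + 5)]


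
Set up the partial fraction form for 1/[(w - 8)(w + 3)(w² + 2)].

Two linear + quadratic: P/(w - 8) + Q/(w + 3) + (Rw + S)/(w² + 2)


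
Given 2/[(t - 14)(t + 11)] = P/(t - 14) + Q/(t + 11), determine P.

Cover-up at t = 14: P = 2/(14 + 11) = 2/25


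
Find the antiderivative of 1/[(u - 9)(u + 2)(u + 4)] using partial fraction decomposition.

Cover-up: α = 1/143, β = -1/22, γ = 1/26. Decomposition: (1/143)/(u - 9) - (1/22)/(u + 2) + (1/26)/(u + 4). Integrate each term: (1/143) ln|(u - 9)| - (1/22) ln|(u + 2)| + (1/26) ln|(u + 4)| + C


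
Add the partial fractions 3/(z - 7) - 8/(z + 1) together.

Common denominator (z - 7)(z + 1). Numerator: 3(z + 1) - 8(z - 7) = (3z + 3) - (8z - 56) = -5z + 59
Result: (-5z + 59)/[(z - 7)(z + 1)]


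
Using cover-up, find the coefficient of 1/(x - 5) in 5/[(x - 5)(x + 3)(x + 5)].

Cover (x - 5), set x=5: 5/[(5 + 3)(5 + 5)] = 1/16


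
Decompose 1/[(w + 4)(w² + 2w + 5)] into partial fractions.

Cover-up at w = -4: α = 1/((-4)² + 2·(-4) + 5) = 1/13. Then β = -α = -1/13, γ = -α·(2 - 4) = 2/13
Result: (1/13)/(w + 4) - ((1/13)w - 2/13)/(w² + 2w + 5)


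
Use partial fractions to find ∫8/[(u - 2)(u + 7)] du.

Decompose: 8/[(u - 2)(u + 7)] = (8/9)/(u - 2) - (8/9)/(u + 7). Integrate each term: (8/9) ln|(u - 2)| - (8/9) ln|(u + 7)| + C


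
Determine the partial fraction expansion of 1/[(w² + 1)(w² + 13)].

Coefficient matching gives A = C = 0, B = 1/(13-1) = 1/12, D = -B = -1/12
Result: (1/12)/(w² + 1) - (1/12)/(w² + 13)


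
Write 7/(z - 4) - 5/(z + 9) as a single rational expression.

Common denominator (z - 4)(z + 9). Numerator: 7(z + 9) - 5(z - 4) = (7z + 63) - (5z - 20) = 2z + 83
Result: (2z + 83)/[(z - 4)(z + 9)]


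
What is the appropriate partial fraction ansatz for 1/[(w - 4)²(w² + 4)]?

Repeated linear + quadratic: A/(w - 4) + B/(w - 4)² + (Cw + D)/(w² + 4)


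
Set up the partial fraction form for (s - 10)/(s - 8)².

Repeated linear factor: α/(s - 8) + β/(s - 8)²


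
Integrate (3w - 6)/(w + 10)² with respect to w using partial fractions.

Decompose: P = 3, Q = 3·(-10) - 6 = -36, so (3w - 6)/(w + 10)² = 3/(w + 10) - 36/(w + 10)². Integrate: ∫ P/(w + 10) dw = 3 ln|(w + 10)|; ∫ Q/(w + 10)² dw = 36/(w + 10). Sum: 3 ln|(w + 10)| + 36/(w + 10) + C


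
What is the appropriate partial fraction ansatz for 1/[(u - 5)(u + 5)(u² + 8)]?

Two linear + quadratic: P/(u - 5) + Q/(u + 5) + (Ru + S)/(u² + 8)


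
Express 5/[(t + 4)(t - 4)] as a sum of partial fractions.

5/(t + 4)(t - 4) = A/(t + 4) + B/(t - 4). A = 5/(-4 - 4) = -5/8, B = 5/(4 + 4) = 5/8
Result: (-5/8)/(t + 4) + (5/8)/(t - 4)


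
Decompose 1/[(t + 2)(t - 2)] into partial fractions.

1/(t + 2)(t - 2) = α/(t + 2) + β/(t - 2). α = 1/(-2 - 2) = -1/4, β = 1/(2 + 2) = 1/4
Result: (-1/4)/(t + 2) + (1/4)/(t - 2)


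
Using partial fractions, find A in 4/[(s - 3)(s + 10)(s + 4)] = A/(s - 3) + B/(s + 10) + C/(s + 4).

Cover-up at s = 3: A = 4/[(3 + 10)(3 + 4)] = 4/[(13)(7)] = 4/91


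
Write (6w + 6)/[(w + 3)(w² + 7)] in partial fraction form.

At w=-3: A = (6·(-3) + 6)/((-3)² + 7) = -3/4. B = -A = 3/4, C = 6 - (-3)·A = 15/4
Result: (-3/4)/(w + 3) + ((3/4)w + 15/4)/(w² + 7)


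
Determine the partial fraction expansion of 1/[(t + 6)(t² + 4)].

Cover-up at t = -6: A = 1/((-6)² + 4) = 1/40. Then B = -A = -1/40, C = -A·(0 - 6) = 3/20
Result: (1/40)/(t + 6) - ((1/40)t - 3/20)/(t² + 4)


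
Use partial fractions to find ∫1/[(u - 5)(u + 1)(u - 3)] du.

Cover-up: P = 1/12, Q = 1/24, R = -1/8. Decomposition: (1/12)/(u - 5) + (1/24)/(u + 1) - (1/8)/(u - 3). Integrate each term: (1/12) ln|(u - 5)| + (1/24) ln|(u + 1)| - (1/8) ln|(u - 3)| + C


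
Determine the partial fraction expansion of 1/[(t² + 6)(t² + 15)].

Coefficient matching gives A = C = 0, B = 1/(15-6) = 1/9, D = -B = -1/9
Result: (1/9)/(t² + 6) - (1/9)/(t² + 15)


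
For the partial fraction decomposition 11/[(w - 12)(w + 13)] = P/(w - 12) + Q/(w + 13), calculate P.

Cover-up at w = 12: P = 11/(12 + 13) = 11/25


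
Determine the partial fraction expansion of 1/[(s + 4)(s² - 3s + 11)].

Cover-up at s = -4: α = 1/((-4)² - 3·(-4) + 11) = 1/39. Then β = -α = -1/39, γ = -α·(-3 - 4) = 7/39
Result: (1/39)/(s + 4) - ((1/39)s - 7/39)/(s² - 3s + 11)


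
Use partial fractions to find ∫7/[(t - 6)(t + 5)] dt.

Decompose: 7/[(t - 6)(t + 5)] = (7/11)/(t - 6) - (7/11)/(t + 5). Integrate each term: (7/11) ln|(t - 6)| - (7/11) ln|(t + 5)| + C


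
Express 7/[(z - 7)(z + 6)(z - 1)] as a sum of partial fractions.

Using cover-up method: P = 7/78, Q = 1/13, R = -1/6
Result: (7/78)/(z - 7) + (1/13)/(z + 6) - (1/6)/(z - 1)


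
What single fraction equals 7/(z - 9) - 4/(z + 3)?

Common denominator (z - 9)(z + 3). Numerator: 7(z + 3) - 4(z - 9) = (7z + 21) - (4z - 36) = 3z + 57
Result: (3z + 57)/[(z - 9)(z + 3)]


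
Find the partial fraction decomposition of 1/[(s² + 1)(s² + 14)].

Coefficient matching gives α = γ = 0, β = 1/(14-1) = 1/13, δ = -β = -1/13
Result: (1/13)/(s² + 1) - (1/13)/(s² + 14)


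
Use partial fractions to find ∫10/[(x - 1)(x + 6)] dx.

Decompose: 10/[(x - 1)(x + 6)] = (10/7)/(x - 1) - (10/7)/(x + 6). Integrate each term: (10/7) ln|(x - 1)| - (10/7) ln|(x + 6)| + C


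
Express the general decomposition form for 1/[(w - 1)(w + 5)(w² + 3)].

Two linear + quadratic: A/(w - 1) + B/(w + 5) + (Cw + D)/(w² + 3)


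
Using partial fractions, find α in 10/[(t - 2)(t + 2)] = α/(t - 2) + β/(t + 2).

Cover-up at t = 2: α = 10/(2 + 2) = 10/4 = 5/2


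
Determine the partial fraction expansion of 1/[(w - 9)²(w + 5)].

Cover-up at w=-5: γ = 1/(-5 - 9)² = 1/196. Cover-up at w=9: β = 1/(9 + 5) = 1/14. Comparing w² coeff: α = -γ = -1/196
Result: (-1/196)/(w - 9) + (1/14)/(w - 9)² + (1/196)/(w + 5)


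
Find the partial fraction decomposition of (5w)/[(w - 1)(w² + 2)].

At w=1: α = (5·1 + 0)/(1² + 2) = 5/3. β = -α = -5/3, γ = 5 - 1·α = 10/3
Result: (5/3)/(w - 1) - ((5/3)w - 10/3)/(w² + 2)


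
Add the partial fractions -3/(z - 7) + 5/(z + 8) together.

Common denominator (z - 7)(z + 8). Numerator: -3(z + 8) + 5(z - 7) = (-3z - 24) + (5z - 35) = 2z - 59
Result: (2z - 59)/[(z - 7)(z + 8)]


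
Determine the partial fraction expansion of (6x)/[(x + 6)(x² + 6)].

At x=-6: P = (6·(-6) + 0)/((-6)² + 6) = -6/7. Q = -P = 6/7, R = 6 - (-6)·P = 6/7
Result: (-6/7)/(x + 6) + ((6/7)x + 6/7)/(x² + 6)


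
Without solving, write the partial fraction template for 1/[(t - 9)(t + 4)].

Distinct linear factors: α/(t - 9) + β/(t + 4)


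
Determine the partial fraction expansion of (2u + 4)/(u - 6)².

(2u + 4) = α(u - 6) + β. At u = 6: β = 2·6 + 4 = 16. Coeff of u: α = 2
Result: 2/(u - 6) + 16/(u - 6)²


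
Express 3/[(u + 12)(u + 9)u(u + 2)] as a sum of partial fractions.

Using Heaviside cover-up: (-1/120)/(u + 12) + (1/63)/(u + 9) + (1/72)/u - (3/140)/(u + 2)


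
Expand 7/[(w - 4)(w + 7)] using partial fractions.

7/(w - 4)(w + 7) = P/(w - 4) + Q/(w + 7). P = 7/(4 + 7) = 7/11, Q = 7/(-7 - 4) = -7/11
Result: (7/11)/(w - 4) - (7/11)/(w + 7)


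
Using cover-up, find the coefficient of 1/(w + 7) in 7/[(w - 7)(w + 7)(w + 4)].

Cover (w + 7), set w=-7: 7/[(-7 - 7)(-7 + 4)] = 1/6


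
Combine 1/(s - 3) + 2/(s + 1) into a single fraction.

Common denominator (s - 3)(s + 1). Numerator: 1(s + 1) + 2(s - 3) = (s + 1) + (2s - 6) = 3s - 5
Result: (3s - 5)/[(s - 3)(s + 1)]


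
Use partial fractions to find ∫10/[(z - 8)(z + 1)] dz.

Decompose: 10/[(z - 8)(z + 1)] = (10/9)/(z - 8) - (10/9)/(z + 1). Integrate each term: (10/9) ln|(z - 8)| - (10/9) ln|(z + 1)| + C


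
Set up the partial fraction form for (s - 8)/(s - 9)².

Repeated linear factor: A/(s - 9) + B/(s - 9)²


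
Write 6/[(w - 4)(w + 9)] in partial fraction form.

6/(w - 4)(w + 9) = A/(w - 4) + B/(w + 9). A = 6/(4 + 9) = 6/13, B = 6/(-9 - 4) = -6/13
Result: (6/13)/(w - 4) - (6/13)/(w + 9)


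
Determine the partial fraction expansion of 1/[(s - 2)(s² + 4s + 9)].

Cover-up at s = 2: A = 1/(2² + 4·2 + 9) = 1/21. Then B = -A = -1/21, C = -A·(4 + 2) = -2/7
Result: (1/21)/(s - 2) - ((1/21)s + 2/7)/(s² + 4s + 9)


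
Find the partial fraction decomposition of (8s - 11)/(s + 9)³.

(8s - 11) = α(s + 9)² + β(s + 9) + γ. At s = -9: γ = 8·(-9) - 11 = -83. Coefficients: α = 0, β = 8
Result: 8/(s + 9)² - 83/(s + 9)³


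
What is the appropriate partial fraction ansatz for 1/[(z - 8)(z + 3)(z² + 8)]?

Two linear + quadratic: A/(z - 8) + B/(z + 3) + (Cz + D)/(z² + 8)


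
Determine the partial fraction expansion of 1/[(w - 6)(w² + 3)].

Cover-up at w = 6: A = 1/(6² + 3) = 1/39. Then B = -A = -1/39, C = -A·(0 + 6) = -2/13
Result: (1/39)/(w - 6) - ((1/39)w + 2/13)/(w² + 3)


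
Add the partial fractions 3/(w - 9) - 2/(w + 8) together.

Common denominator (w - 9)(w + 8). Numerator: 3(w + 8) - 2(w - 9) = (3w + 24) - (2w - 18) = w + 42
Result: (w + 42)/[(w - 9)(w + 8)]


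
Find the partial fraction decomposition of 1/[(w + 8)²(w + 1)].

Cover-up at w=-1: R = 1/(-1 + 8)² = 1/49. Cover-up at w=-8: Q = 1/(-8 + 1) = -1/7. Comparing w² coeff: P = -R = -1/49
Result: (-1/49)/(w + 8) - (1/7)/(w + 8)² + (1/49)/(w + 1)


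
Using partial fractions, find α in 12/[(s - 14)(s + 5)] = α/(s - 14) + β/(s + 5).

Cover-up at s = 14: α = 12/(14 + 5) = 12/19


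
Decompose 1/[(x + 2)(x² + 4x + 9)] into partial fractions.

Cover-up at x = -2: α = 1/((-2)² + 4·(-2) + 9) = 1/5. Then β = -α = -1/5, γ = -α·(4 - 2) = -2/5
Result: (1/5)/(x + 2) - ((1/5)x + 2/5)/(x² + 4x + 9)


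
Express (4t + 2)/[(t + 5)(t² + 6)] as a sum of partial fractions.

At t=-5: A = (4·(-5) + 2)/((-5)² + 6) = -18/31. B = -A = 18/31, C = 4 - (-5)·A = 34/31
Result: (-18/31)/(t + 5) + ((18/31)t + 34/31)/(t² + 6)


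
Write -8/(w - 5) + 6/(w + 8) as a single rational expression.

Common denominator (w - 5)(w + 8). Numerator: -8(w + 8) + 6(w - 5) = (-8w - 64) + (6w - 30) = -2w - 94
Result: (-2w - 94)/[(w - 5)(w + 8)]


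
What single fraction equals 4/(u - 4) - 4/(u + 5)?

Common denominator (u - 4)(u + 5). Numerator: 4(u + 5) - 4(u - 4) = (4u + 20) - (4u - 16) = 36
Result: (36)/[(u - 4)(u + 5)]


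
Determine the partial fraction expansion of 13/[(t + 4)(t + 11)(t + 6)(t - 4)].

Using Heaviside cover-up: (-13/112)/(t + 4) - (13/525)/(t + 11) + (13/100)/(t + 6) + (13/1200)/(t - 4)


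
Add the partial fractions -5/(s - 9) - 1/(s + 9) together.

Common denominator (s - 9)(s + 9). Numerator: -5(s + 9) - 1(s - 9) = (-5s - 45) - (s - 9) = -6s - 36
Result: (-6s - 36)/[(s - 9)(s + 9)]


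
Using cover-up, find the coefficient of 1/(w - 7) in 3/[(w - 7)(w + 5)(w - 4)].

Cover (w - 7), set w=7: 3/[(7 + 5)(7 - 4)] = 1/12


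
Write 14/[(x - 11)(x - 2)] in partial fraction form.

14/(x - 11)(x - 2) = P/(x - 11) + Q/(x - 2). P = 14/(11 - 2) = 14/9, Q = 14/(2 - 11) = -14/9
Result: (14/9)/(x - 11) - (14/9)/(x - 2)


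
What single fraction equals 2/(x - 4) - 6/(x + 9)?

Common denominator (x - 4)(x + 9). Numerator: 2(x + 9) - 6(x - 4) = (2x + 18) - (6x - 24) = -4x + 42
Result: (-4x + 42)/[(x - 4)(x + 9)]


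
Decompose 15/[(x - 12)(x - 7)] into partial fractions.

15/(x - 12)(x - 7) = P/(x - 12) + Q/(x - 7). P = 15/(12 - 7) = 3, Q = 15/(7 - 12) = -3
Result: 3/(x - 12) - 3/(x - 7)


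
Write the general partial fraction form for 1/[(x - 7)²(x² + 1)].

Repeated linear + quadratic: P/(x - 7) + Q/(x - 7)² + (Rx + S)/(x² + 1)


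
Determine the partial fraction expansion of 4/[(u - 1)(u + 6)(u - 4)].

Using cover-up method: P = -4/21, Q = 2/35, R = 2/15
Result: (-4/21)/(u - 1) + (2/35)/(u + 6) + (2/15)/(u - 4)


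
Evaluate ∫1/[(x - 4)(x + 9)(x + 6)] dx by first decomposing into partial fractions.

Cover-up: P = 1/130, Q = 1/39, R = -1/30. Decomposition: (1/130)/(x - 4) + (1/39)/(x + 9) - (1/30)/(x + 6). Integrate each term: (1/130) ln|(x - 4)| + (1/39) ln|(x + 9)| - (1/30) ln|(x + 6)| + C


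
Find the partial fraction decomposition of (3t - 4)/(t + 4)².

(3t - 4) = α(t + 4) + β. At t = -4: β = 3·(-4) - 4 = -16. Coeff of t: α = 3
Result: 3/(t + 4) - 16/(t + 4)²


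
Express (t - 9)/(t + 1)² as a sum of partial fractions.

(t - 9) = α(t + 1) + β. At t = -1: β = 1·(-1) - 9 = -10. Coeff of t: α = 1
Result: 1/(t + 1) - 10/(t + 1)²


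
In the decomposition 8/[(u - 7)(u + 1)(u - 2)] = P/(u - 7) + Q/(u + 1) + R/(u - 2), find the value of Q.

Cover-up at u = -1: Q = 8/[(-1 - 7)(-1 - 2)] = 8/[(-8)(-3)] = 8/24 = 1/3


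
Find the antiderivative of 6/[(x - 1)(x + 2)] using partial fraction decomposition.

Decompose: 6/[(x - 1)(x + 2)] = 2/(x - 1) - 2/(x + 2). Integrate each term: 2 ln|(x - 1)| - 2 ln|(x + 2)| + C


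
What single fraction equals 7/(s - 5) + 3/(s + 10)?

Common denominator (s - 5)(s + 10). Numerator: 7(s + 10) + 3(s - 5) = (7s + 70) + (3s - 15) = 10s + 55
Result: (10s + 55)/[(s - 5)(s + 10)]


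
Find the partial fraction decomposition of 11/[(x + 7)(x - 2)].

11/(x + 7)(x - 2) = P/(x + 7) + Q/(x - 2). P = 11/(-7 - 2) = -11/9, Q = 11/(2 + 7) = 11/9
Result: (-11/9)/(x + 7) + (11/9)/(x - 2)


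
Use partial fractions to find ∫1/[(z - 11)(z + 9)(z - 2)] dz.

Cover-up: α = 1/180, β = 1/220, γ = -1/99. Decomposition: (1/180)/(z - 11) + (1/220)/(z + 9) - (1/99)/(z - 2). Integrate each term: (1/180) ln|(z - 11)| + (1/220) ln|(z + 9)| - (1/99) ln|(z - 2)| + C


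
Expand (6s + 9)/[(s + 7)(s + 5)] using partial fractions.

At s=-7: α = (6·(-7) + 9)/(-7 + 5) = 33/2. At s=-5: β = (6·(-5) + 9)/(-5 + 7) = -21/2
Result: (33/2)/(s + 7) - (21/2)/(s + 5)


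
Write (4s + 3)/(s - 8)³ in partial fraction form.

(4s + 3) = P(s - 8)² + Q(s - 8) + R. At s = 8: R = 4·8 + 3 = 35. Coefficients: P = 0, Q = 4
Result: 4/(s - 8)² + 35/(s - 8)³


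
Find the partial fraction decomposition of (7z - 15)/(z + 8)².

(7z - 15) = α(z + 8) + β. At z = -8: β = 7·(-8) - 15 = -71. Coeff of z: α = 7
Result: 7/(z + 8) - 71/(z + 8)²


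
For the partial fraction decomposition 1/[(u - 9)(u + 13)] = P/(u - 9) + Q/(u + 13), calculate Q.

Cover-up at u = -13: Q = 1/(-13 - 9) = -1/22


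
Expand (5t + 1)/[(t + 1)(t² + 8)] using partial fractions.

At t=-1: P = (5·(-1) + 1)/((-1)² + 8) = -4/9. Q = -P = 4/9, R = 5 - (-1)·P = 41/9
Result: (-4/9)/(t + 1) + ((4/9)t + 41/9)/(t² + 8)


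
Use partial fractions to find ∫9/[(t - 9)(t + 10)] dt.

Decompose: 9/[(t - 9)(t + 10)] = (9/19)/(t - 9) - (9/19)/(t + 10). Integrate each term: (9/19) ln|(t - 9)| - (9/19) ln|(t + 10)| + C


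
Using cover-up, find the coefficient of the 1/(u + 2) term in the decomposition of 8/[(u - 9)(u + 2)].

Cover (u + 2), set u=-2: 8/((u - 9) at u=-2) = 8/(-11) = -8/11


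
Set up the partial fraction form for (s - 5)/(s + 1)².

Repeated linear factor: α/(s + 1) + β/(s + 1)²


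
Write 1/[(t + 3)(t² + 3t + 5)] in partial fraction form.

Cover-up at t = -3: P = 1/((-3)² + 3·(-3) + 5) = 1/5. Then Q = -P = -1/5, R = -P·(3 - 3) = 0
Result: (1/5)/(t + 3) - ((1/5)t)/(t² + 3t + 5)


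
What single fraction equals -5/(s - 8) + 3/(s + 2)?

Common denominator (s - 8)(s + 2). Numerator: -5(s + 2) + 3(s - 8) = (-5s - 10) + (3s - 24) = -2s - 34
Result: (-2s - 34)/[(s - 8)(s + 2)]


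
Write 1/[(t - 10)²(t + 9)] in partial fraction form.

Cover-up at t=-9: γ = 1/(-9 - 10)² = 1/361. Cover-up at t=10: β = 1/(10 + 9) = 1/19. Comparing t² coeff: α = -γ = -1/361
Result: (-1/361)/(t - 10) + (1/19)/(t - 10)² + (1/361)/(t + 9)


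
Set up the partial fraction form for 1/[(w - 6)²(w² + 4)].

Repeated linear + quadratic: α/(w - 6) + β/(w - 6)² + (γw + δ)/(w² + 4)


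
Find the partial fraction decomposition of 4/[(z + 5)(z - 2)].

4/(z + 5)(z - 2) = α/(z + 5) + β/(z - 2). α = 4/(-5 - 2) = -4/7, β = 4/(2 + 5) = 4/7
Result: (-4/7)/(z + 5) + (4/7)/(z - 2)


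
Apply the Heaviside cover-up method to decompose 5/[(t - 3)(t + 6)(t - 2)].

Cover (t - 3), t=3: α = 5/[(3 + 6)(3 - 2)] = 5/9. Cover (t + 6), t=-6: β = 5/[(-6 - 3)(-6 - 2)] = 5/72. Cover (t - 2), t=2: γ = 5/[(2 - 3)(2 + 6)] = -5/8.
Result: (5/9)/(t - 3) + (5/72)/(t + 6) - (5/8)/(t - 2)


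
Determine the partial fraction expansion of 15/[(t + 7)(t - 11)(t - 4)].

Using cover-up method: α = 5/66, β = 5/42, γ = -15/77
Result: (5/66)/(t + 7) + (5/42)/(t - 11) - (15/77)/(t - 4)


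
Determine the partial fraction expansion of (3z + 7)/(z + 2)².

(3z + 7) = α(z + 2) + β. At z = -2: β = 3·(-2) + 7 = 1. Coeff of z: α = 3
Result: 3/(z + 2) + 1/(z + 2)²


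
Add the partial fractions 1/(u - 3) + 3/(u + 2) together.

Common denominator (u - 3)(u + 2). Numerator: 1(u + 2) + 3(u - 3) = (u + 2) + (3u - 9) = 4u - 7
Result: (4u - 7)/[(u - 3)(u + 2)]


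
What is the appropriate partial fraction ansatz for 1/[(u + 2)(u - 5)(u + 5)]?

Three distinct linear factors: P/(u + 2) + Q/(u - 5) + R/(u + 5)


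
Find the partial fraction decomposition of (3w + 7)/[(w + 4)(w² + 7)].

At w=-4: P = (3·(-4) + 7)/((-4)² + 7) = -5/23. Q = -P = 5/23, R = 3 - (-4)·P = 49/23
Result: (-5/23)/(w + 4) + ((5/23)w + 49/23)/(w² + 7)


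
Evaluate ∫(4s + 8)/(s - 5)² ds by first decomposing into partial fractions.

Decompose: P = 4, Q = 4·5 + 8 = 28, so (4s + 8)/(s - 5)² = 4/(s - 5) + 28/(s - 5)². Integrate: ∫ P/(s - 5) ds = 4 ln|(s - 5)|; ∫ Q/(s - 5)² ds = -28/(s - 5). Sum: 4 ln|(s - 5)| - 28/(s - 5) + C


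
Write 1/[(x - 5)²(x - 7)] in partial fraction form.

Cover-up at x=7: C = 1/(7 - 5)² = 1/4. Cover-up at x=5: B = 1/(5 - 7) = -1/2. Comparing x² coeff: A = -C = -1/4
Result: (-1/4)/(x - 5) - (1/2)/(x - 5)² + (1/4)/(x - 7)


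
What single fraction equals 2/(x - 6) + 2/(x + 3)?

Common denominator (x - 6)(x + 3). Numerator: 2(x + 3) + 2(x - 6) = (2x + 6) + (2x - 12) = 4x - 6
Result: (4x - 6)/[(x - 6)(x + 3)]
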